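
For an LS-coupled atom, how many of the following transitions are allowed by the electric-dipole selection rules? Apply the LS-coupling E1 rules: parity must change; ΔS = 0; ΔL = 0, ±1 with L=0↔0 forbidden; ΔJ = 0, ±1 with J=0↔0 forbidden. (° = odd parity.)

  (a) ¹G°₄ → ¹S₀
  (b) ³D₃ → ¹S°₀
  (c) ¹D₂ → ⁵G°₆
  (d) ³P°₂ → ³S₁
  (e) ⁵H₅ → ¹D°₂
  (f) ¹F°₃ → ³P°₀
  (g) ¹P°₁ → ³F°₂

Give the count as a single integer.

1

(a) forbidden (ΔL, ΔJ fail)
(b) forbidden (ΔS, ΔL, ΔJ fail)
(c) forbidden (ΔS, ΔL, ΔJ fail)
(d) allowed
(e) forbidden (ΔS, ΔL, ΔJ fail)
(f) forbidden (parity, ΔS, ΔL, ΔJ fail)
(g) forbidden (parity, ΔS, ΔL fail)
Total allowed: 1 of 7.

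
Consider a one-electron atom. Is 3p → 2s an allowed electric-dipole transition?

allowed

Initial l = 1, final l = 0, so Δl = -1. E1 requires Δl = ±1: ✓.
All E1 selection rules are satisfied.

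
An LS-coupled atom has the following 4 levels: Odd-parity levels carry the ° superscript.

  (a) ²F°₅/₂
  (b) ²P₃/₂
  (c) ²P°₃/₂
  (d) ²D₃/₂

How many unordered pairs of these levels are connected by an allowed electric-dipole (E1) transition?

3

(a)–(b): forbidden (ΔL).
(a)–(c): forbidden (parity, ΔL).
(a)–(d): allowed.
(b)–(c): allowed.
(b)–(d): forbidden (parity).
(c)–(d): allowed.
Allowed pairs: 3 of 6.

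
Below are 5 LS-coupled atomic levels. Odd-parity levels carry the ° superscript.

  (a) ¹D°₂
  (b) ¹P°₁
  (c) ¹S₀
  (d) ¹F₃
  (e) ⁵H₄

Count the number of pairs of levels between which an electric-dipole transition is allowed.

(a)–(b): forbidden (parity).
(a)–(c): forbidden (ΔL, ΔJ).
(a)–(d): allowed.
(a)–(e): forbidden (ΔS, ΔL, ΔJ).
(b)–(c): allowed.
(b)–(d): forbidden (ΔL, ΔJ).
(b)–(e): forbidden (ΔS, ΔL, ΔJ).
(c)–(d): forbidden (parity, ΔL, ΔJ).
(c)–(e): forbidden (parity, ΔS, ΔL, ΔJ).
(d)–(e): forbidden (parity, ΔS, ΔL).
Allowed pairs: 2 of 10.

2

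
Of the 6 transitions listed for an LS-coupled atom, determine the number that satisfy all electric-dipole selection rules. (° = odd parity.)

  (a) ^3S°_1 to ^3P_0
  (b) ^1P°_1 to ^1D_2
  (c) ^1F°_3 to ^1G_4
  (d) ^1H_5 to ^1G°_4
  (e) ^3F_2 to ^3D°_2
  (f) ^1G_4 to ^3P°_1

5

(a) allowed
(b) allowed
(c) allowed
(d) allowed
(e) allowed
(f) forbidden (ΔS, ΔL, ΔJ fail)
Total allowed: 5 of 6.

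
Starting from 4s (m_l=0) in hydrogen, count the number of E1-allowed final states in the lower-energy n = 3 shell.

3

E1 requires Δl = ±1, so l_f ∈ {-1, 1}; with 0 ≤ l_f ≤ n_f−1 = 2, the allowed l_f values are {1}.
For l_f = 1: m_f ∈ {m_i−1, m_i, m_i+1} ∩ [−1, 1] = {-1, 0, 1} → 3 states.
Total: 3.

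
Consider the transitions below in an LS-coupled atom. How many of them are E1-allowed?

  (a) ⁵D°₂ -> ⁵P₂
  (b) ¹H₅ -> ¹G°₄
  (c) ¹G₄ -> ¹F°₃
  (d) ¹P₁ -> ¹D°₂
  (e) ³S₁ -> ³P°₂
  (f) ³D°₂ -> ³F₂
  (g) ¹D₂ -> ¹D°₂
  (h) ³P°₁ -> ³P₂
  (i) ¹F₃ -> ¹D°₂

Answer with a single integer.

9

(a) allowed
(b) allowed
(c) allowed
(d) allowed
(e) allowed
(f) allowed
(g) allowed
(h) allowed
(i) allowed
Total allowed: 9 of 9.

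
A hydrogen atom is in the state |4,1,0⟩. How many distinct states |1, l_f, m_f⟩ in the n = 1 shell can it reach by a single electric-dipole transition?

1

E1 requires Δl = ±1, so l_f ∈ {0, 2}; with 0 ≤ l_f ≤ n_f−1 = 0, the allowed l_f values are {0}.
For l_f = 0: m_f ∈ {m_i−1, m_i, m_i+1} ∩ [−0, 0] = {0} → 1 state.
Total: 1.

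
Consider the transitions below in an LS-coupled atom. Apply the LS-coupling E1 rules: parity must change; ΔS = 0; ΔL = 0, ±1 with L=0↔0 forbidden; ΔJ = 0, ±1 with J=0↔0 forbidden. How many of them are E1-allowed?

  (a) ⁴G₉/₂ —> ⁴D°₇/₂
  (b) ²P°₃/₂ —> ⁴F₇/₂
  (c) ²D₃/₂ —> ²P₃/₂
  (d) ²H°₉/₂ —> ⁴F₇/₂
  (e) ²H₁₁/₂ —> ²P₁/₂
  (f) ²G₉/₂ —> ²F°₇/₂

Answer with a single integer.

1

(a) forbidden (ΔL fails)
(b) forbidden (ΔS, ΔL, ΔJ fail)
(c) forbidden (parity fails)
(d) forbidden (ΔS, ΔL fail)
(e) forbidden (parity, ΔL, ΔJ fail)
(f) allowed
Total allowed: 1 of 6.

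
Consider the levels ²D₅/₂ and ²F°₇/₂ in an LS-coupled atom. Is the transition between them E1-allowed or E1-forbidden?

Parity must change: even → odd — ok.
ΔS = 0: S: 1/2 → 1/2 — ok.
ΔL = 0, ±1 (not L=0↔0): L: 2 → 3, ΔL = +1 — ok.
ΔJ = 0, ±1 (not J=0↔0): J: 5/2 → 7/2, ΔJ = +1 — ok.
All four E1 rules are satisfied.

allowed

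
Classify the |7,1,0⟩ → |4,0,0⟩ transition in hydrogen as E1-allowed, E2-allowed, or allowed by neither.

Δl = 0 − 1 = -1; l_i + l_f = 1.
Δm_l = +0.
E1 (Δl = ±1, |Δm_l| ≤ 1): satisfied.
E2 (Δl = 0,±2, l_i+l_f ≥ 2, |Δm_l| ≤ 2): not satisfied.

E1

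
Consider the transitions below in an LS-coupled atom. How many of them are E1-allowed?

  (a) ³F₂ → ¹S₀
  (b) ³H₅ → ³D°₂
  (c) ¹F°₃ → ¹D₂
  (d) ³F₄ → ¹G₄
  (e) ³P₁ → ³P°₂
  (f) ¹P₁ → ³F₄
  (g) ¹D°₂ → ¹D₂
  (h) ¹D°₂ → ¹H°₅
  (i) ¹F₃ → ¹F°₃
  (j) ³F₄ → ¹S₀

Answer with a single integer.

(a) forbidden (parity, ΔS, ΔL, ΔJ fail)
(b) forbidden (ΔL, ΔJ fail)
(c) allowed
(d) forbidden (parity, ΔS fail)
(e) allowed
(f) forbidden (parity, ΔS, ΔL, ΔJ fail)
(g) allowed
(h) forbidden (parity, ΔL, ΔJ fail)
(i) allowed
(j) forbidden (parity, ΔS, ΔL, ΔJ fail)
Total allowed: 4 of 10.

4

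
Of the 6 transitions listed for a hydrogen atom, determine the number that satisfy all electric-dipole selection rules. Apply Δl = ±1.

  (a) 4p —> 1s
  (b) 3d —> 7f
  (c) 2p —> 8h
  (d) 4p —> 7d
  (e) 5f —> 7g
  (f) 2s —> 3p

5

(a) allowed
(b) allowed
(c) forbidden — Δl = +4 (E1 requires Δl = ±1)
(d) allowed
(e) allowed
(f) allowed
Total allowed: 5 of 6.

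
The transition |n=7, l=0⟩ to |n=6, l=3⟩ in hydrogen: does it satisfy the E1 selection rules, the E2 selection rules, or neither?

neither

Δl = 3 − 0 = +3; l_i + l_f = 3.
E1 (Δl = ±1): not satisfied.
E2 (Δl = 0,±2, l_i+l_f ≥ 2): not satisfied.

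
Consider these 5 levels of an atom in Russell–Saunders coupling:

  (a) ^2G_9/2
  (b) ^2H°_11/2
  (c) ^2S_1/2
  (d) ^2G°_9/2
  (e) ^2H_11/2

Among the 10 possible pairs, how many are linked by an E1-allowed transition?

(a)–(b): allowed.
(a)–(c): forbidden (parity, ΔL, ΔJ).
(a)–(d): allowed.
(a)–(e): forbidden (parity).
(b)–(c): forbidden (ΔL, ΔJ).
(b)–(d): forbidden (parity).
(b)–(e): allowed.
(c)–(d): forbidden (ΔL, ΔJ).
(c)–(e): forbidden (parity, ΔL, ΔJ).
(d)–(e): allowed.
Allowed pairs: 4 of 10.

4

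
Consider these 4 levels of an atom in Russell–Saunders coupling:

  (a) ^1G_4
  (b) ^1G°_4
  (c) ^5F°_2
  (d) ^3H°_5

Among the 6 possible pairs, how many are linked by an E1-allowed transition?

(a)–(b): allowed.
(a)–(c): forbidden (ΔS, ΔJ).
(a)–(d): forbidden (ΔS).
(b)–(c): forbidden (parity, ΔS, ΔJ).
(b)–(d): forbidden (parity, ΔS).
(c)–(d): forbidden (parity, ΔS, ΔL, ΔJ).
Allowed pairs: 1 of 6.

1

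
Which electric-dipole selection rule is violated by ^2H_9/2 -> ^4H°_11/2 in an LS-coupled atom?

Parity must change: even → odd — ✓.
ΔS = 0: S: 1/2 → 3/2 — ✗.
ΔL = 0, ±1 (not L=0↔0): L: 5 → 5, ΔL = +0 — ✓.
ΔJ = 0, ±1 (not J=0↔0): J: 9/2 → 11/2, ΔJ = +1 — ✓.

the ΔS = 0 rule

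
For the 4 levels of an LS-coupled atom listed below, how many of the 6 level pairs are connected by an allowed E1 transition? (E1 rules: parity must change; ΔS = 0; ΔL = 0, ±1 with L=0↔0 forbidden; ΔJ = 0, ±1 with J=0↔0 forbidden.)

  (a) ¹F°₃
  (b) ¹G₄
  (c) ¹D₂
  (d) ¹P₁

2

(a)–(b): allowed.
(a)–(c): allowed.
(a)–(d): forbidden (ΔL, ΔJ).
(b)–(c): forbidden (parity, ΔL, ΔJ).
(b)–(d): forbidden (parity, ΔL, ΔJ).
(c)–(d): forbidden (parity).
Allowed pairs: 2 of 6.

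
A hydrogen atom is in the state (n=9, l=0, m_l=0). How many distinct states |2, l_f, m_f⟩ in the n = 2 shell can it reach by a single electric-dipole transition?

E1 requires Δl = ±1, so l_f ∈ {-1, 1}; with 0 ≤ l_f ≤ n_f−1 = 1, the allowed l_f values are {1}.
For l_f = 1: m_f ∈ {m_i−1, m_i, m_i+1} ∩ [−1, 1] = {-1, 0, 1} → 3 states.
Total: 3.

3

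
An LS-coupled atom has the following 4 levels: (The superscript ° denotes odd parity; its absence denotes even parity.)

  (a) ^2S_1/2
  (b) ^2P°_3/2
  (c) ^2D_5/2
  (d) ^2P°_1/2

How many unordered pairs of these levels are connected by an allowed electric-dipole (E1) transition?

(a)–(b): allowed.
(a)–(c): forbidden (parity, ΔL, ΔJ).
(a)–(d): allowed.
(b)–(c): allowed.
(b)–(d): forbidden (parity).
(c)–(d): forbidden (ΔJ).
Allowed pairs: 3 of 6.

3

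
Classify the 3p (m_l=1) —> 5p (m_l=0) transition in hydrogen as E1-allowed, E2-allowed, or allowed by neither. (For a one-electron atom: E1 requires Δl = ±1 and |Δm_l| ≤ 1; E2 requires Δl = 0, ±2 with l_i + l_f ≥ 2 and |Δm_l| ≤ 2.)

E2

Δl = 1 − 1 = +0; l_i + l_f = 2.
Δm_l = -1.
E1 (Δl = ±1, |Δm_l| ≤ 1): not satisfied.
E2 (Δl = 0,±2, l_i+l_f ≥ 2, |Δm_l| ≤ 2): satisfied.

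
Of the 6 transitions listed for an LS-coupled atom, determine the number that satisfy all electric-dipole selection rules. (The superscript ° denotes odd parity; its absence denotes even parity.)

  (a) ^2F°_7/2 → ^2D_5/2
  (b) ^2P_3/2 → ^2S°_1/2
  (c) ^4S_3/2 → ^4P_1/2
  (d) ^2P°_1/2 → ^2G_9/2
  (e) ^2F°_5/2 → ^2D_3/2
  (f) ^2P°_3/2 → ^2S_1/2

(a) allowed
(b) allowed
(c) forbidden (parity fails)
(d) forbidden (ΔL, ΔJ fail)
(e) allowed
(f) allowed
Total allowed: 4 of 6.

4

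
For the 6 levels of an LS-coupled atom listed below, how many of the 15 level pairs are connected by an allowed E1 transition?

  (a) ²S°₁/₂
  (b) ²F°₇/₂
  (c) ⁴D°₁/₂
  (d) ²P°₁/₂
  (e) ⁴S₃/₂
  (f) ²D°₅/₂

0

(a)–(b): forbidden (parity, ΔL, ΔJ).
(a)–(c): forbidden (parity, ΔS, ΔL).
(a)–(d): forbidden (parity).
(a)–(e): forbidden (ΔS, ΔL).
(a)–(f): forbidden (parity, ΔL, ΔJ).
(b)–(c): forbidden (parity, ΔS, ΔJ).
(b)–(d): forbidden (parity, ΔL, ΔJ).
(b)–(e): forbidden (ΔS, ΔL, ΔJ).
(b)–(f): forbidden (parity).
(c)–(d): forbidden (parity, ΔS).
(c)–(e): forbidden (ΔL).
(c)–(f): forbidden (parity, ΔS, ΔJ).
(d)–(e): forbidden (ΔS).
(d)–(f): forbidden (parity, ΔJ).
(e)–(f): forbidden (ΔS, ΔL).
Allowed pairs: 0 of 15.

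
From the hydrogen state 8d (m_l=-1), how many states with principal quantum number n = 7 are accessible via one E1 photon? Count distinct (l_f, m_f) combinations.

5

E1 requires Δl = ±1, so l_f ∈ {1, 3}; with 0 ≤ l_f ≤ n_f−1 = 6, the allowed l_f values are {1, 3}.
For l_f = 1: m_f ∈ {m_i−1, m_i, m_i+1} ∩ [−1, 1] = {-1, 0} → 2 states.
For l_f = 3: m_f ∈ {m_i−1, m_i, m_i+1} ∩ [−3, 3] = {-2, -1, 0} → 3 states.
Total: 5.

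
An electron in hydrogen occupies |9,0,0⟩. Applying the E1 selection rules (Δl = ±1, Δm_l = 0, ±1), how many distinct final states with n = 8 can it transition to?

3

E1 requires Δl = ±1, so l_f ∈ {-1, 1}; with 0 ≤ l_f ≤ n_f−1 = 7, the allowed l_f values are {1}.
For l_f = 1: m_f ∈ {m_i−1, m_i, m_i+1} ∩ [−1, 1] = {-1, 0, 1} → 3 states.
Total: 3.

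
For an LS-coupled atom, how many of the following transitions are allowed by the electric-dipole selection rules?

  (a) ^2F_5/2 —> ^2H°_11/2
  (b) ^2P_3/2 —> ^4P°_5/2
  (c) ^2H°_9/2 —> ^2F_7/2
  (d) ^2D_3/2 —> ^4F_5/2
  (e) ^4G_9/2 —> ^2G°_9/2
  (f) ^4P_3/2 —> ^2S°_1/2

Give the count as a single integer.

(a) forbidden (ΔL, ΔJ fail)
(b) forbidden (ΔS fails)
(c) forbidden (ΔL fails)
(d) forbidden (parity, ΔS fail)
(e) forbidden (ΔS fails)
(f) forbidden (ΔS fails)
Total allowed: 0 of 6.

0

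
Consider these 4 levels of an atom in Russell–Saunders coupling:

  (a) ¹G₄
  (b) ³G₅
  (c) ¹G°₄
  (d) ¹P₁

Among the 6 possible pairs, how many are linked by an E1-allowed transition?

1

(a)–(b): forbidden (parity, ΔS).
(a)–(c): allowed.
(a)–(d): forbidden (parity, ΔL, ΔJ).
(b)–(c): forbidden (ΔS).
(b)–(d): forbidden (parity, ΔS, ΔL, ΔJ).
(c)–(d): forbidden (ΔL, ΔJ).
Allowed pairs: 1 of 6.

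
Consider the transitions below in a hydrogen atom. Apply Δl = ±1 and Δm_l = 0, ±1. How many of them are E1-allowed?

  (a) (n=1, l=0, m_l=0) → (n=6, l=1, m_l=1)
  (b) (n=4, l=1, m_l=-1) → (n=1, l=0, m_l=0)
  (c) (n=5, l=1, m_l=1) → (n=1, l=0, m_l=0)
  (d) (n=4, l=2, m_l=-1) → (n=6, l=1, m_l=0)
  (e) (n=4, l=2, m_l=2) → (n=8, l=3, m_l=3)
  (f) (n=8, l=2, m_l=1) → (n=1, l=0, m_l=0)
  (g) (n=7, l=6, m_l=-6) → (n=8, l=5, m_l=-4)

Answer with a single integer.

(a) allowed
(b) allowed
(c) allowed
(d) allowed
(e) allowed
(f) forbidden — Δl = -2 (E1 requires Δl = ±1)
(g) forbidden — Δm_l = +2 (E1 requires Δm_l = 0, ±1)
Total allowed: 5 of 7.

5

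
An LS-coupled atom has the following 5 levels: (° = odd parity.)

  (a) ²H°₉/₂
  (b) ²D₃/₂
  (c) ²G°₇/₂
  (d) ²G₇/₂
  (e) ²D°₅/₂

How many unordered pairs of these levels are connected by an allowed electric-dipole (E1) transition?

3

(a)–(b): forbidden (ΔL, ΔJ).
(a)–(c): forbidden (parity).
(a)–(d): allowed.
(a)–(e): forbidden (parity, ΔL, ΔJ).
(b)–(c): forbidden (ΔL, ΔJ).
(b)–(d): forbidden (parity, ΔL, ΔJ).
(b)–(e): allowed.
(c)–(d): allowed.
(c)–(e): forbidden (parity, ΔL).
(d)–(e): forbidden (ΔL).
Allowed pairs: 3 of 10.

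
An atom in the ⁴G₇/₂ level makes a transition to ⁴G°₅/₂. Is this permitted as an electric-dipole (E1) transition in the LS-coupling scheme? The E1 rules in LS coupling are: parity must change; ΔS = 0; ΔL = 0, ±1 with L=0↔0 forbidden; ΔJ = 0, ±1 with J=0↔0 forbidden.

ΔS = 0: S: 3/2 → 3/2 — passes.
ΔL = 0, ±1 (not L=0↔0): L: 4 → 4, ΔL = +0 — passes.
Parity must change: even → odd — passes.
ΔJ = 0, ±1 (not J=0↔0): J: 7/2 → 5/2, ΔJ = -1 — passes.
All four E1 rules are satisfied.

allowed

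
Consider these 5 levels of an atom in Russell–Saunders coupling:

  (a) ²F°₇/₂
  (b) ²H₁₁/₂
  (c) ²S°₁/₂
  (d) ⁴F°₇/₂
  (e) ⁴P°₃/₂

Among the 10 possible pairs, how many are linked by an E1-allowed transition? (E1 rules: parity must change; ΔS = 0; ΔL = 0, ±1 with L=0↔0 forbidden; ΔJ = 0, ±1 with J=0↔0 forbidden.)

0

(a)–(b): forbidden (ΔL, ΔJ).
(a)–(c): forbidden (parity, ΔL, ΔJ).
(a)–(d): forbidden (parity, ΔS).
(a)–(e): forbidden (parity, ΔS, ΔL, ΔJ).
(b)–(c): forbidden (ΔL, ΔJ).
(b)–(d): forbidden (ΔS, ΔL, ΔJ).
(b)–(e): forbidden (ΔS, ΔL, ΔJ).
(c)–(d): forbidden (parity, ΔS, ΔL, ΔJ).
(c)–(e): forbidden (parity, ΔS).
(d)–(e): forbidden (parity, ΔL, ΔJ).
Allowed pairs: 0 of 10.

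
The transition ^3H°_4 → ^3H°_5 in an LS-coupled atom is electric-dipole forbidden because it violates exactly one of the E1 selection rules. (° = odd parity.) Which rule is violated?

parity

Initial level: S=1, L=5, J=4, parity odd. Final level: S=1, L=5, J=5, parity odd.
Parity must change: odd → odd — violated.
ΔS = 0: S: 1 → 1 — satisfied.
ΔL = 0, ±1 (not L=0↔0): L: 5 → 5, ΔL = +0 — satisfied.
ΔJ = 0, ±1 (not J=0↔0): J: 4 → 5, ΔJ = +1 — satisfied.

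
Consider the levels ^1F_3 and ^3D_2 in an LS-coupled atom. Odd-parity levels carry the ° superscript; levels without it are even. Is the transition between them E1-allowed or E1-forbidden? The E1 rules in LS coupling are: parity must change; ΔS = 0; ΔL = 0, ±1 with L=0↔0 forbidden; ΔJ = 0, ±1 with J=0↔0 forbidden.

Reading off the term symbols: S 0→1, L 3→2, J 3→2, parity even→even.
Parity must change: even → even — ✗.
ΔS = 0: S: 0 → 1 — ✗.
ΔL = 0, ±1 (not L=0↔0): L: 3 → 2, ΔL = -1 — ✓.
ΔJ = 0, ±1 (not J=0↔0): J: 3 → 2, ΔJ = -1 — ✓.
Rule(s) violated: parity, ΔS.

forbidden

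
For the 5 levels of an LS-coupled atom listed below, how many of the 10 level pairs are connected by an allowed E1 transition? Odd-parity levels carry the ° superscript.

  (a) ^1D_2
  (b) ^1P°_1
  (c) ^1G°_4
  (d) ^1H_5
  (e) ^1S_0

3

(a)–(b): allowed.
(a)–(c): forbidden (ΔL, ΔJ).
(a)–(d): forbidden (parity, ΔL, ΔJ).
(a)–(e): forbidden (parity, ΔL, ΔJ).
(b)–(c): forbidden (parity, ΔL, ΔJ).
(b)–(d): forbidden (ΔL, ΔJ).
(b)–(e): allowed.
(c)–(d): allowed.
(c)–(e): forbidden (ΔL, ΔJ).
(d)–(e): forbidden (parity, ΔL, ΔJ).
Allowed pairs: 3 of 10.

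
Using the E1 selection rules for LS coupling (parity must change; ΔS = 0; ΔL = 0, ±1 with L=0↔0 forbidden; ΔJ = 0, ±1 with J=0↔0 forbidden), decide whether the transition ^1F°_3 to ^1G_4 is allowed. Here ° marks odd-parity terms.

allowed

Parity must change: odd → even — passes.
ΔS = 0: S: 0 → 0 — passes.
ΔL = 0, ±1 (not L=0↔0): L: 3 → 4, ΔL = +1 — passes.
ΔJ = 0, ±1 (not J=0↔0): J: 3 → 4, ΔJ = +1 — passes.
All four E1 rules are satisfied.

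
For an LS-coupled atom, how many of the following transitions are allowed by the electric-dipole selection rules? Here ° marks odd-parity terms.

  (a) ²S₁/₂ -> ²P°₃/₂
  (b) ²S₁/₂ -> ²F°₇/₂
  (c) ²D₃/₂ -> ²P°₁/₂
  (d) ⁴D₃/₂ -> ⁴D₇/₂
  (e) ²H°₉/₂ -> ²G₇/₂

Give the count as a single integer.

(a) allowed
(b) forbidden (ΔL, ΔJ fail)
(c) allowed
(d) forbidden (parity, ΔJ fail)
(e) allowed
Total allowed: 3 of 5.

3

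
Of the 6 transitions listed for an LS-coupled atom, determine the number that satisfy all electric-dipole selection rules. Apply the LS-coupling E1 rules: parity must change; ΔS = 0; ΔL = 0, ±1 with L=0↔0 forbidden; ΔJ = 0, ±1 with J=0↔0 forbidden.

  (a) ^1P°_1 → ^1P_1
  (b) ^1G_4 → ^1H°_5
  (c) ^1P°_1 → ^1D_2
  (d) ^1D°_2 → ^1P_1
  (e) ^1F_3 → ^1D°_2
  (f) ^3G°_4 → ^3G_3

(a) allowed
(b) allowed
(c) allowed
(d) allowed
(e) allowed
(f) allowed
Total allowed: 6 of 6.

6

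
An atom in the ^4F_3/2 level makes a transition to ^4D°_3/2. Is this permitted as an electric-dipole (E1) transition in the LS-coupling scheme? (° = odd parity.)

allowed

Reading off the term symbols: S 3/2→3/2, L 3→2, J 3/2→3/2, parity even→odd.
Parity must change: even → odd — ok.
ΔS = 0: S: 3/2 → 3/2 — ok.
ΔL = 0, ±1 (not L=0↔0): L: 3 → 2, ΔL = -1 — ok.
ΔJ = 0, ±1 (not J=0↔0): J: 3/2 → 3/2, ΔJ = +0 — ok.
All four E1 rules are satisfied.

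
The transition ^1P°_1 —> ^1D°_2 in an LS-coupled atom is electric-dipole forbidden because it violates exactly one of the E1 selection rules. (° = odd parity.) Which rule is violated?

parity

Parity must change: odd → odd — violated.
ΔS = 0: S: 0 → 0 — satisfied.
ΔL = 0, ±1 (not L=0↔0): L: 1 → 2, ΔL = +1 — satisfied.
ΔJ = 0, ±1 (not J=0↔0): J: 1 → 2, ΔJ = +1 — satisfied.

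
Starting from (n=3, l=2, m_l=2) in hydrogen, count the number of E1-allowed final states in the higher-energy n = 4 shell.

4

E1 requires Δl = ±1, so l_f ∈ {1, 3}; with 0 ≤ l_f ≤ n_f−1 = 3, the allowed l_f values are {1, 3}.
For l_f = 1: m_f ∈ {m_i−1, m_i, m_i+1} ∩ [−1, 1] = {1} → 1 state.
For l_f = 3: m_f ∈ {m_i−1, m_i, m_i+1} ∩ [−3, 3] = {1, 2, 3} → 3 states.
Total: 4.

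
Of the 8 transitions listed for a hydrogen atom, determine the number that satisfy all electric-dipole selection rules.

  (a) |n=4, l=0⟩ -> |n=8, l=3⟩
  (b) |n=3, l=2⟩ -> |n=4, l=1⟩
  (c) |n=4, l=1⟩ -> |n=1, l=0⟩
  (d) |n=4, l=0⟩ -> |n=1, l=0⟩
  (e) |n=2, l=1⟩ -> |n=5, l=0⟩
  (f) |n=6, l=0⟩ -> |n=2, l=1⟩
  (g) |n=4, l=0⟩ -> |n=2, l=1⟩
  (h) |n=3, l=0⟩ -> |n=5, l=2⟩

(a) forbidden — Δl = +3 (E1 requires Δl = ±1)
(b) allowed
(c) allowed
(d) forbidden — Δl = +0 (E1 requires Δl = ±1)
(e) allowed
(f) allowed
(g) allowed
(h) forbidden — Δl = +2 (E1 requires Δl = ±1)
Total allowed: 5 of 8.

5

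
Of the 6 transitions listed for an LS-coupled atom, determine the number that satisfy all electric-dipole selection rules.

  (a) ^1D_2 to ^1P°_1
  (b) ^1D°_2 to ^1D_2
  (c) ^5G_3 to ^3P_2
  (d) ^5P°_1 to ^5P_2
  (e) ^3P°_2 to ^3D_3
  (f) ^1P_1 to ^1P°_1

(a) allowed
(b) allowed
(c) forbidden (parity, ΔS, ΔL fail)
(d) allowed
(e) allowed
(f) allowed
Total allowed: 5 of 6.

5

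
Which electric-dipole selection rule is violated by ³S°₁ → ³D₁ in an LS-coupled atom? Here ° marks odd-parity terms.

the ΔL = 0, ±1 rule

Initial level: S=1, L=0, J=1, parity odd. Final level: S=1, L=2, J=1, parity even.
Parity must change: odd → even — passes.
ΔS = 0: S: 1 → 1 — passes.
ΔL = 0, ±1 (not L=0↔0): L: 0 → 2, ΔL = +2 — fails.
ΔJ = 0, ±1 (not J=0↔0): J: 1 → 1, ΔJ = +0 — passes.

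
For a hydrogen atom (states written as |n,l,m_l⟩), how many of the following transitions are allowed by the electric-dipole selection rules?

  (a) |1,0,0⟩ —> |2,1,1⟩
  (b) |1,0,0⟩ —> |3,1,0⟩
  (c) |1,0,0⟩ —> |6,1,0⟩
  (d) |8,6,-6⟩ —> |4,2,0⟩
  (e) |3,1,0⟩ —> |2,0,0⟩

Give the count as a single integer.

(a) allowed
(b) allowed
(c) allowed
(d) forbidden — Δl = -4 (E1 requires Δl = ±1); Δm_l = +6 (E1 requires Δm_l = 0, ±1)
(e) allowed
Total allowed: 4 of 5.

4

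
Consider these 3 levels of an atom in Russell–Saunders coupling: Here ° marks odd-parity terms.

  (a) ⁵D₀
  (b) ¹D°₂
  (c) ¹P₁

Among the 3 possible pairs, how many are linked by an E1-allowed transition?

(a)–(b): forbidden (ΔS, ΔJ).
(a)–(c): forbidden (parity, ΔS).
(b)–(c): allowed.
Allowed pairs: 1 of 3.

1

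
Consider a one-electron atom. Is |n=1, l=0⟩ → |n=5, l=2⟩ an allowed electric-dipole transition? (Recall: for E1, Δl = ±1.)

Δl = 2 − 0 = +2; the E1 rule Δl = ±1 is fails.
The transition is electric-dipole forbidden.

forbidden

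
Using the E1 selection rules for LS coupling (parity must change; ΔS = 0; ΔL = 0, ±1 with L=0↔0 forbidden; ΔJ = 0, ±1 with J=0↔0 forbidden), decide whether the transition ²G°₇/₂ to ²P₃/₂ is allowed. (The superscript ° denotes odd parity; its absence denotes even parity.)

forbidden

Initial level: S=1/2, L=4, J=7/2, parity odd. Final level: S=1/2, L=1, J=3/2, parity even.
Parity must change: odd → even — ✓.
ΔS = 0: S: 1/2 → 1/2 — ✓.
ΔL = 0, ±1 (not L=0↔0): L: 4 → 1, ΔL = -3 — ✗.
ΔJ = 0, ±1 (not J=0↔0): J: 7/2 → 3/2, ΔJ = -2 — ✗.
Rule(s) violated: ΔL, ΔJ.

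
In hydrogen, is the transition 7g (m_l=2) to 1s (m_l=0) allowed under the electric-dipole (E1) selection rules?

forbidden

l: 4 → 0 (Δl = -4). Δl = ±1 violated.
m_l: 2 → 0 (Δm_l = -2). |Δm_l| ≤ 1 violated.
The transition is electric-dipole forbidden.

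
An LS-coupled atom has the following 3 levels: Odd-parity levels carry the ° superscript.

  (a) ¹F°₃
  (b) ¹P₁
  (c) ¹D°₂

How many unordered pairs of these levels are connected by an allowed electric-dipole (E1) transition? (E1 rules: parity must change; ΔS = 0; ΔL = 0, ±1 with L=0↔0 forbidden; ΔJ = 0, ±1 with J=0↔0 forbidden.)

(a)–(b): forbidden (ΔL, ΔJ).
(a)–(c): forbidden (parity).
(b)–(c): allowed.
Allowed pairs: 1 of 3.

1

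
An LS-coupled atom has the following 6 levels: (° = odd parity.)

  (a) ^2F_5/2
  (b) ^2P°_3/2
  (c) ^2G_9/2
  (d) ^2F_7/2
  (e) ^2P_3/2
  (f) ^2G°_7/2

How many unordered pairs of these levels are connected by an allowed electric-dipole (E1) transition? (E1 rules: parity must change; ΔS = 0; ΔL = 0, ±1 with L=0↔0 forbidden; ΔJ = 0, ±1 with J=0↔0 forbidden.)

4

(a)–(b): forbidden (ΔL).
(a)–(c): forbidden (parity, ΔJ).
(a)–(d): forbidden (parity).
(a)–(e): forbidden (parity, ΔL).
(a)–(f): allowed.
(b)–(c): forbidden (ΔL, ΔJ).
(b)–(d): forbidden (ΔL, ΔJ).
(b)–(e): allowed.
(b)–(f): forbidden (parity, ΔL, ΔJ).
(c)–(d): forbidden (parity).
(c)–(e): forbidden (parity, ΔL, ΔJ).
(c)–(f): allowed.
(d)–(e): forbidden (parity, ΔL, ΔJ).
(d)–(f): allowed.
(e)–(f): forbidden (ΔL, ΔJ).
Allowed pairs: 4 of 15.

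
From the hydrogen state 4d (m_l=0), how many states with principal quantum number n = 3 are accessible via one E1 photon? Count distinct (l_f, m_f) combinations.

E1 requires Δl = ±1, so l_f ∈ {1, 3}; with 0 ≤ l_f ≤ n_f−1 = 2, the allowed l_f values are {1}.
For l_f = 1: m_f ∈ {m_i−1, m_i, m_i+1} ∩ [−1, 1] = {-1, 0, 1} → 3 states.
Total: 3.

3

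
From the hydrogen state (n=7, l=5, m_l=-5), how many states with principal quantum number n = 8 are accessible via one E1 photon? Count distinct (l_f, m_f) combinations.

E1 requires Δl = ±1, so l_f ∈ {4, 6}; with 0 ≤ l_f ≤ n_f−1 = 7, the allowed l_f values are {4, 6}.
For l_f = 4: m_f ∈ {m_i−1, m_i, m_i+1} ∩ [−4, 4] = {-4} → 1 state.
For l_f = 6: m_f ∈ {m_i−1, m_i, m_i+1} ∩ [−6, 6] = {-6, -5, -4} → 3 states.
Total: 4.

4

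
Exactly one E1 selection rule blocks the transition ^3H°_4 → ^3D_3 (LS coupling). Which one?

the ΔL = 0, ±1 rule

Initial level: S=1, L=5, J=4, parity odd. Final level: S=1, L=2, J=3, parity even.
Parity must change: odd → even — passes.
ΔS = 0: S: 1 → 1 — passes.
ΔL = 0, ±1 (not L=0↔0): L: 5 → 2, ΔL = -3 — fails.
ΔJ = 0, ±1 (not J=0↔0): J: 4 → 3, ΔJ = -1 — passes.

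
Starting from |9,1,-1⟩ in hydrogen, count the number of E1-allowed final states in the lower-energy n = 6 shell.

E1 requires Δl = ±1, so l_f ∈ {0, 2}; with 0 ≤ l_f ≤ n_f−1 = 5, the allowed l_f values are {0, 2}.
For l_f = 0: m_f ∈ {m_i−1, m_i, m_i+1} ∩ [−0, 0] = {0} → 1 state.
For l_f = 2: m_f ∈ {m_i−1, m_i, m_i+1} ∩ [−2, 2] = {-2, -1, 0} → 3 states.
Total: 4.

4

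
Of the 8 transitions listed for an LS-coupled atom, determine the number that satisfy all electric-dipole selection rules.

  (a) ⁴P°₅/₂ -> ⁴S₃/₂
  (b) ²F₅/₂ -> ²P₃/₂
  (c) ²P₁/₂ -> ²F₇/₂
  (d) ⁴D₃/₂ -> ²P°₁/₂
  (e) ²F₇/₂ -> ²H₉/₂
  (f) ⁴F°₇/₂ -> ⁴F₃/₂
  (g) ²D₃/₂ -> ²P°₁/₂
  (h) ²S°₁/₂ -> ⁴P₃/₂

2

(a) allowed
(b) forbidden (parity, ΔL fail)
(c) forbidden (parity, ΔL, ΔJ fail)
(d) forbidden (ΔS fails)
(e) forbidden (parity, ΔL fail)
(f) forbidden (ΔJ fails)
(g) allowed
(h) forbidden (ΔS fails)
Total allowed: 2 of 8.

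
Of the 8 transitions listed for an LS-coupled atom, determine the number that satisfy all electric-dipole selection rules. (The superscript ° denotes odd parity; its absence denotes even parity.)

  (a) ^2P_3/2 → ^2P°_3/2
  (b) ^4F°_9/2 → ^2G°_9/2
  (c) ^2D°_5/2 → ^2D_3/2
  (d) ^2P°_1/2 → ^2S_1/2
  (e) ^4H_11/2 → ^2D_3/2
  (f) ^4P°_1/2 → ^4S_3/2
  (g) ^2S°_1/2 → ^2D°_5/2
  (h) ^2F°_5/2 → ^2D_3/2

5

(a) allowed
(b) forbidden (parity, ΔS fail)
(c) allowed
(d) allowed
(e) forbidden (parity, ΔS, ΔL, ΔJ fail)
(f) allowed
(g) forbidden (parity, ΔL, ΔJ fail)
(h) allowed
Total allowed: 5 of 8.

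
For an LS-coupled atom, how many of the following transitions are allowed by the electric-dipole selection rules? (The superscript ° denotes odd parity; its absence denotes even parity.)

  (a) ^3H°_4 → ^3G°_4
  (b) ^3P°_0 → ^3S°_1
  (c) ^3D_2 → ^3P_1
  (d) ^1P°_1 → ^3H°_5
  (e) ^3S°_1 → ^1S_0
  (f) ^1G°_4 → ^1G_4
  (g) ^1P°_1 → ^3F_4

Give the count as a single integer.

(a) forbidden (parity fails)
(b) forbidden (parity fails)
(c) forbidden (parity fails)
(d) forbidden (parity, ΔS, ΔL, ΔJ fail)
(e) forbidden (ΔS, ΔL fail)
(f) allowed
(g) forbidden (ΔS, ΔL, ΔJ fail)
Total allowed: 1 of 7.

1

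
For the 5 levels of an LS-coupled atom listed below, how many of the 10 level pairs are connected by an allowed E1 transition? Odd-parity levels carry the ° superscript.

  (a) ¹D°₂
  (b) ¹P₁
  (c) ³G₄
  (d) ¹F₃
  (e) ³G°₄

3

(a)–(b): allowed.
(a)–(c): forbidden (ΔS, ΔL, ΔJ).
(a)–(d): allowed.
(a)–(e): forbidden (parity, ΔS, ΔL, ΔJ).
(b)–(c): forbidden (parity, ΔS, ΔL, ΔJ).
(b)–(d): forbidden (parity, ΔL, ΔJ).
(b)–(e): forbidden (ΔS, ΔL, ΔJ).
(c)–(d): forbidden (parity, ΔS).
(c)–(e): allowed.
(d)–(e): forbidden (ΔS).
Allowed pairs: 3 of 10.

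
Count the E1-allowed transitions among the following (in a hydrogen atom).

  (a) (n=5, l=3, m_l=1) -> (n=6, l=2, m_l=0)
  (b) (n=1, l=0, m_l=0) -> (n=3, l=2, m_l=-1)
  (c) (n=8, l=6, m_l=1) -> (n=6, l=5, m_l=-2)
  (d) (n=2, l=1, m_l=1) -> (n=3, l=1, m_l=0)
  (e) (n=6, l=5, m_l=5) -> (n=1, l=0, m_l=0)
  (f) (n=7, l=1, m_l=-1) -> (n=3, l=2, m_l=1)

1

(a) allowed
(b) forbidden — Δl = +2 (E1 requires Δl = ±1)
(c) forbidden — Δm_l = -3 (E1 requires Δm_l = 0, ±1)
(d) forbidden — Δl = +0 (E1 requires Δl = ±1)
(e) forbidden — Δl = -5 (E1 requires Δl = ±1); Δm_l = -5 (E1 requires Δm_l = 0, ±1)
(f) forbidden — Δm_l = +2 (E1 requires Δm_l = 0, ±1)
Total allowed: 1 of 6.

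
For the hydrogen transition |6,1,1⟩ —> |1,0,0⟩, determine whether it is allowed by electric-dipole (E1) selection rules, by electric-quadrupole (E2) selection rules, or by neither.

Δl = 0 − 1 = -1; l_i + l_f = 1.
Δm_l = -1.
E1 (Δl = ±1, |Δm_l| ≤ 1): satisfied.
E2 (Δl = 0,±2, l_i+l_f ≥ 2, |Δm_l| ≤ 2): not satisfied.

E1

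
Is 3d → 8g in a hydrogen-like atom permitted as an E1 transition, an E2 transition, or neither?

Δl = 4 − 2 = +2; l_i + l_f = 6.
E1 (Δl = ±1): not satisfied.
E2 (Δl = 0,±2, l_i+l_f ≥ 2): satisfied.

E2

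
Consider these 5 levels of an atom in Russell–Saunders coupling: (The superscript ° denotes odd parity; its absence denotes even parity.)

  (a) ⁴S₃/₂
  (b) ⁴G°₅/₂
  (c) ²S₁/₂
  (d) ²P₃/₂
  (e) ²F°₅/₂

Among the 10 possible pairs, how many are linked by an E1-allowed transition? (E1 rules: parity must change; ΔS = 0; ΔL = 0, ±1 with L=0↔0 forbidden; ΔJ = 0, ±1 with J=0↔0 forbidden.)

(a)–(b): forbidden (ΔL).
(a)–(c): forbidden (parity, ΔS, ΔL).
(a)–(d): forbidden (parity, ΔS).
(a)–(e): forbidden (ΔS, ΔL).
(b)–(c): forbidden (ΔS, ΔL, ΔJ).
(b)–(d): forbidden (ΔS, ΔL).
(b)–(e): forbidden (parity, ΔS).
(c)–(d): forbidden (parity).
(c)–(e): forbidden (ΔL, ΔJ).
(d)–(e): forbidden (ΔL).
Allowed pairs: 0 of 10.

0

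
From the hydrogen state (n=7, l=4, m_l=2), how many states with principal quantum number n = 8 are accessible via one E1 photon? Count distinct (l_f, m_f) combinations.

E1 requires Δl = ±1, so l_f ∈ {3, 5}; with 0 ≤ l_f ≤ n_f−1 = 7, the allowed l_f values are {3, 5}.
For l_f = 3: m_f ∈ {m_i−1, m_i, m_i+1} ∩ [−3, 3] = {1, 2, 3} → 3 states.
For l_f = 5: m_f ∈ {m_i−1, m_i, m_i+1} ∩ [−5, 5] = {1, 2, 3} → 3 states.
Total: 6.

6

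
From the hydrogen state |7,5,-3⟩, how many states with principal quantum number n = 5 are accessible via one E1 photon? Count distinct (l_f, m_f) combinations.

E1 requires Δl = ±1, so l_f ∈ {4, 6}; with 0 ≤ l_f ≤ n_f−1 = 4, the allowed l_f values are {4}.
For l_f = 4: m_f ∈ {m_i−1, m_i, m_i+1} ∩ [−4, 4] = {-4, -3, -2} → 3 states.
Total: 3.

3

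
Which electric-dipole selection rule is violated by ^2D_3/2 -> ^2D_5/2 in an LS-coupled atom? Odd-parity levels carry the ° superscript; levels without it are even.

Reading off the term symbols: S 1/2→1/2, L 2→2, J 3/2→5/2, parity even→even.
ΔJ = 0, ±1 (not J=0↔0): J: 3/2 → 5/2, ΔJ = +1 — ok.
ΔS = 0: S: 1/2 → 1/2 — ok.
ΔL = 0, ±1 (not L=0↔0): L: 2 → 2, ΔL = +0 — ok.
Parity must change: even → even — fails.

parity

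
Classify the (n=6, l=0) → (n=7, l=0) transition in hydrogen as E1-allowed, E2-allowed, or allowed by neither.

neither

Δl = 0 − 0 = +0; l_i + l_f = 0.
E1 (Δl = ±1): not satisfied.
E2 (Δl = 0,±2, l_i+l_f ≥ 2): not satisfied.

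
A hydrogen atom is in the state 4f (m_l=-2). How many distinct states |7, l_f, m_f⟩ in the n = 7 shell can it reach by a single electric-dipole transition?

E1 requires Δl = ±1, so l_f ∈ {2, 4}; with 0 ≤ l_f ≤ n_f−1 = 6, the allowed l_f values are {2, 4}.
For l_f = 2: m_f ∈ {m_i−1, m_i, m_i+1} ∩ [−2, 2] = {-2, -1} → 2 states.
For l_f = 4: m_f ∈ {m_i−1, m_i, m_i+1} ∩ [−4, 4] = {-3, -2, -1} → 3 states.
Total: 5.

5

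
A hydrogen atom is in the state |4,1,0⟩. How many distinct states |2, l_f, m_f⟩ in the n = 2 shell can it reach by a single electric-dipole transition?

1

E1 requires Δl = ±1, so l_f ∈ {0, 2}; with 0 ≤ l_f ≤ n_f−1 = 1, the allowed l_f values are {0}.
For l_f = 0: m_f ∈ {m_i−1, m_i, m_i+1} ∩ [−0, 0] = {0} → 1 state.
Total: 1.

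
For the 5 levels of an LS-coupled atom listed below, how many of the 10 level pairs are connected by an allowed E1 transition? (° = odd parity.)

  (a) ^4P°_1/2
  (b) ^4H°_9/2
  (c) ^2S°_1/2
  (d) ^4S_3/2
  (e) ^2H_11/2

1

(a)–(b): forbidden (parity, ΔL, ΔJ).
(a)–(c): forbidden (parity, ΔS).
(a)–(d): allowed.
(a)–(e): forbidden (ΔS, ΔL, ΔJ).
(b)–(c): forbidden (parity, ΔS, ΔL, ΔJ).
(b)–(d): forbidden (ΔL, ΔJ).
(b)–(e): forbidden (ΔS).
(c)–(d): forbidden (ΔS, ΔL).
(c)–(e): forbidden (ΔL, ΔJ).
(d)–(e): forbidden (parity, ΔS, ΔL, ΔJ).
Allowed pairs: 1 of 10.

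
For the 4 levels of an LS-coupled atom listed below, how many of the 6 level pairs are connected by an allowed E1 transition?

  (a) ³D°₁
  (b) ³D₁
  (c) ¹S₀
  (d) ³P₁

(a)–(b): allowed.
(a)–(c): forbidden (ΔS, ΔL).
(a)–(d): allowed.
(b)–(c): forbidden (parity, ΔS, ΔL).
(b)–(d): forbidden (parity).
(c)–(d): forbidden (parity, ΔS).
Allowed pairs: 2 of 6.

2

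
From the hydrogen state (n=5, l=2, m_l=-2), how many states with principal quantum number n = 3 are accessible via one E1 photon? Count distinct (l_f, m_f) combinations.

1

E1 requires Δl = ±1, so l_f ∈ {1, 3}; with 0 ≤ l_f ≤ n_f−1 = 2, the allowed l_f values are {1}.
For l_f = 1: m_f ∈ {m_i−1, m_i, m_i+1} ∩ [−1, 1] = {-1} → 1 state.
Total: 1.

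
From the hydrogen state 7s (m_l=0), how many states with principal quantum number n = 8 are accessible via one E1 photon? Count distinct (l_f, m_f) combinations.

3

E1 requires Δl = ±1, so l_f ∈ {-1, 1}; with 0 ≤ l_f ≤ n_f−1 = 7, the allowed l_f values are {1}.
For l_f = 1: m_f ∈ {m_i−1, m_i, m_i+1} ∩ [−1, 1] = {-1, 0, 1} → 3 states.
Total: 3.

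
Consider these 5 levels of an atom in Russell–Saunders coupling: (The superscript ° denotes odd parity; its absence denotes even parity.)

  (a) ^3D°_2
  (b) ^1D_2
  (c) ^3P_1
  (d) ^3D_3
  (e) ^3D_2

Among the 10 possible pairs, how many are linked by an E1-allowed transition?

3

(a)–(b): forbidden (ΔS).
(a)–(c): allowed.
(a)–(d): allowed.
(a)–(e): allowed.
(b)–(c): forbidden (parity, ΔS).
(b)–(d): forbidden (parity, ΔS).
(b)–(e): forbidden (parity, ΔS).
(c)–(d): forbidden (parity, ΔJ).
(c)–(e): forbidden (parity).
(d)–(e): forbidden (parity).
Allowed pairs: 3 of 10.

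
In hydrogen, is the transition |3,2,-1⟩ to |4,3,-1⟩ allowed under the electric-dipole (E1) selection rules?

allowed

Initial l = 2, final l = 3, so Δl = +1. E1 requires Δl = ±1: ✓.
m_l: -1 → -1 (Δm_l = +0). |Δm_l| ≤ 1 ✓.
All E1 selection rules are satisfied.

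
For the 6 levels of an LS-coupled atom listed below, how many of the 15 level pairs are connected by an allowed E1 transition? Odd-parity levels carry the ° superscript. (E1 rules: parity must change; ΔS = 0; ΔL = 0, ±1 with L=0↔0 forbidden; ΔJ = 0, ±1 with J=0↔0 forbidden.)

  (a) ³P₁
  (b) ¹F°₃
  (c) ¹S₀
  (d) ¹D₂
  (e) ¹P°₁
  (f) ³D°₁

(a)–(b): forbidden (ΔS, ΔL, ΔJ).
(a)–(c): forbidden (parity, ΔS).
(a)–(d): forbidden (parity, ΔS).
(a)–(e): forbidden (ΔS).
(a)–(f): allowed.
(b)–(c): forbidden (ΔL, ΔJ).
(b)–(d): allowed.
(b)–(e): forbidden (parity, ΔL, ΔJ).
(b)–(f): forbidden (parity, ΔS, ΔJ).
(c)–(d): forbidden (parity, ΔL, ΔJ).
(c)–(e): allowed.
(c)–(f): forbidden (ΔS, ΔL).
(d)–(e): allowed.
(d)–(f): forbidden (ΔS).
(e)–(f): forbidden (parity, ΔS).
Allowed pairs: 4 of 15.

4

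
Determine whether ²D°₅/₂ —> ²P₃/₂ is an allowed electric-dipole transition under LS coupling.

allowed

Reading off the term symbols: S 1/2→1/2, L 2→1, J 5/2→3/2, parity odd→even.
Parity must change: odd → even — ok.
ΔS = 0: S: 1/2 → 1/2 — ok.
ΔL = 0, ±1 (not L=0↔0): L: 2 → 1, ΔL = -1 — ok.
ΔJ = 0, ±1 (not J=0↔0): J: 5/2 → 3/2, ΔJ = -1 — ok.
All four E1 rules are satisfied.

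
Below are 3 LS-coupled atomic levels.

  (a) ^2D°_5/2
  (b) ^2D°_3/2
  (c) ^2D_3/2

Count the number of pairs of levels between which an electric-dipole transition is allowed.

(a)–(b): forbidden (parity).
(a)–(c): allowed.
(b)–(c): allowed.
Allowed pairs: 2 of 3.

2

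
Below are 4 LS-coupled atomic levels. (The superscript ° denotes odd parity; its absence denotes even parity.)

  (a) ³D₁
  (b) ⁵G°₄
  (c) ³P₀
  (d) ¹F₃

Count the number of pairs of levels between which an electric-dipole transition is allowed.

(a)–(b): forbidden (ΔS, ΔL, ΔJ).
(a)–(c): forbidden (parity).
(a)–(d): forbidden (parity, ΔS, ΔJ).
(b)–(c): forbidden (ΔS, ΔL, ΔJ).
(b)–(d): forbidden (ΔS).
(c)–(d): forbidden (parity, ΔS, ΔL, ΔJ).
Allowed pairs: 0 of 6.

0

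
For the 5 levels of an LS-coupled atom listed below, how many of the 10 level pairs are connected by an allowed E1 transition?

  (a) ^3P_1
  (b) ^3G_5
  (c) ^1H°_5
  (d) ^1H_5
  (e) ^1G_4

(a)–(b): forbidden (parity, ΔL, ΔJ).
(a)–(c): forbidden (ΔS, ΔL, ΔJ).
(a)–(d): forbidden (parity, ΔS, ΔL, ΔJ).
(a)–(e): forbidden (parity, ΔS, ΔL, ΔJ).
(b)–(c): forbidden (ΔS).
(b)–(d): forbidden (parity, ΔS).
(b)–(e): forbidden (parity, ΔS).
(c)–(d): allowed.
(c)–(e): allowed.
(d)–(e): forbidden (parity).
Allowed pairs: 2 of 10.

2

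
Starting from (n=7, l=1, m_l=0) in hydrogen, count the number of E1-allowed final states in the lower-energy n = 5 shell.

4

E1 requires Δl = ±1, so l_f ∈ {0, 2}; with 0 ≤ l_f ≤ n_f−1 = 4, the allowed l_f values are {0, 2}.
For l_f = 0: m_f ∈ {m_i−1, m_i, m_i+1} ∩ [−0, 0] = {0} → 1 state.
For l_f = 2: m_f ∈ {m_i−1, m_i, m_i+1} ∩ [−2, 2] = {-1, 0, 1} → 3 states.
Total: 4.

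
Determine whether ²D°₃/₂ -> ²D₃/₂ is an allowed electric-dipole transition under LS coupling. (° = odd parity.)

Initial level: S=1/2, L=2, J=3/2, parity odd. Final level: S=1/2, L=2, J=3/2, parity even.
Parity must change: odd → even — passes.
ΔS = 0: S: 1/2 → 1/2 — passes.
ΔL = 0, ±1 (not L=0↔0): L: 2 → 2, ΔL = +0 — passes.
ΔJ = 0, ±1 (not J=0↔0): J: 3/2 → 3/2, ΔJ = +0 — passes.
All four E1 rules are satisfied.

allowed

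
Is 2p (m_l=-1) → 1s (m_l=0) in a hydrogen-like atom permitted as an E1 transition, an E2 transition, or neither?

E1

Δl = 0 − 1 = -1; l_i + l_f = 1.
Δm_l = +1.
E1 (Δl = ±1, |Δm_l| ≤ 1): satisfied.
E2 (Δl = 0,±2, l_i+l_f ≥ 2, |Δm_l| ≤ 2): not satisfied.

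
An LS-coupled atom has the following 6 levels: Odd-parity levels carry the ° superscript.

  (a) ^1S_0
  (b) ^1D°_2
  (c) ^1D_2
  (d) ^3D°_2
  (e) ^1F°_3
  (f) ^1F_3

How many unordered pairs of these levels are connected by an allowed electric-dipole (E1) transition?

4

(a)–(b): forbidden (ΔL, ΔJ).
(a)–(c): forbidden (parity, ΔL, ΔJ).
(a)–(d): forbidden (ΔS, ΔL, ΔJ).
(a)–(e): forbidden (ΔL, ΔJ).
(a)–(f): forbidden (parity, ΔL, ΔJ).
(b)–(c): allowed.
(b)–(d): forbidden (parity, ΔS).
(b)–(e): forbidden (parity).
(b)–(f): allowed.
(c)–(d): forbidden (ΔS).
(c)–(e): allowed.
(c)–(f): forbidden (parity).
(d)–(e): forbidden (parity, ΔS).
(d)–(f): forbidden (ΔS).
(e)–(f): allowed.
Allowed pairs: 4 of 15.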